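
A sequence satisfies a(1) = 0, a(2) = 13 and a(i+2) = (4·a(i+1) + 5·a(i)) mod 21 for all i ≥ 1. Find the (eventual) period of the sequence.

We have a(1) = 0, a(2) = 13, a(3) = 10, a(4) = 0, a(5) = 8, a(6) = 11, a(7) = 0, a(8) = 13.
The sequence repeats with period 6.

6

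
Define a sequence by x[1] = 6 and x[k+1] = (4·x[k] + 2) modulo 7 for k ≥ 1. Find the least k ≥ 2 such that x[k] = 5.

2

Listing terms: x[1] = 6, x[2] = 5, x[3] = 1, x[4] = 6.
Since x[4] = x[1] = 6, the sequence is periodic with period 3.
The value 5 first appears (with k ≥ 2) at x[2].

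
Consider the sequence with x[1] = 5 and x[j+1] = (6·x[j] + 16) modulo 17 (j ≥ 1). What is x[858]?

2

Computing terms: x[1] = 5,  x[2] = 12,  x[3] = 3,  x[4] = 0,  x[5] = 16,  x[6] = 10,  x[7] = 8,  x[8] = 13,  x[9] = 9,  x[10] = 2,  x[11] = 11,  x[12] = 14,  x[13] = 15,  x[14] = 4,  x[15] = 6,  x[16] = 1,  x[17] = 5.
The sequence repeats with period 16.
So x[858] = x[1 + ((858-1) mod 16)] = x[10] = 2.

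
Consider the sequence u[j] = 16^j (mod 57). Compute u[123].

Listing terms: u[1] = 16,  u[2] = 28,  u[3] = 49,  u[4] = 43,  u[5] = 4,  u[6] = 7,  u[7] = 55,  u[8] = 25,  u[9] = 1,  u[10] = 16.
Since u[10] = u[1] = 16, the sequence is periodic with period 9.
(123 - 1) mod 9 = 5, so u[123] = u[6] = 7.

7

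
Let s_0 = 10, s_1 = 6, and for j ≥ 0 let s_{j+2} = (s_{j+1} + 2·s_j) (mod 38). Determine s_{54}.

10

Computing terms: s_0 = 10, s_1 = 6, s_2 = 26, s_3 = 0, s_4 = 14, s_5 = 14, s_6 = 4, s_7 = 32, s_8 = 2, s_9 = 28, s_{10} = 32, s_{11} = 12, s_{12} = 0, s_{13} = 24, s_{14} = 24, s_{15} = 34, s_{16} = 6, s_{17} = 36, s_{18} = 10, s_{19} = 6.
The sequence repeats with period 18.
So s_{54} = s_{0 + ((54-0) mod 18)} = s_0 = 10.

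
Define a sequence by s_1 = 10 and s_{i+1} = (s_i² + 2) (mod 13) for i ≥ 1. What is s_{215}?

6

We have s_1 = 10,  s_2 = 11,  s_3 = 6,  s_4 = 12,  s_5 = 3,  s_6 = 11.
Since s_6 = s_2 = 11, the sequence is eventually periodic: after a pre-period of length 1 it cycles with period 4.
For i ≥ 2, s_i depends only on (i - 2) mod 4. (215 - 2) mod 4 = 1, so s_{215} = s_3 = 6.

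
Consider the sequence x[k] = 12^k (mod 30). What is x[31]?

Listing terms: x[0] = 1, x[1] = 12, x[2] = 24, x[3] = 18, x[4] = 6, x[5] = 12.
Since x[5] = x[1] = 12, the sequence is eventually periodic: after a pre-period of length 1 it cycles with period 4.
For k ≥ 1, x[k] depends only on (k - 1) mod 4. (31 - 1) mod 4 = 2, so x[31] = x[3] = 18.

18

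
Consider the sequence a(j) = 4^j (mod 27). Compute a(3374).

Computing terms: a(1) = 4, a(2) = 16, a(3) = 10, a(4) = 13, a(5) = 25, a(6) = 19, a(7) = 22, a(8) = 7, a(9) = 1, a(10) = 4.
Since a(10) = a(1) = 4, the sequence is periodic with period 9.
So a(3374) = a(1 + ((3374-1) mod 9)) = a(8) = 7.

7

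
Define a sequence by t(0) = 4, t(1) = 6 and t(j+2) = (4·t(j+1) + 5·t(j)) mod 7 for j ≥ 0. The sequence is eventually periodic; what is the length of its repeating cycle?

Listing terms: t(0) = 4; t(1) = 6; t(2) = 2; t(3) = 3; t(4) = 1; t(5) = 5; t(6) = 4; t(7) = 6.
Since (t(6), t(7)) = (t(0), t(1)) = (4, 6) (two consecutive terms determine the rest), the sequence is periodic with period 6.

6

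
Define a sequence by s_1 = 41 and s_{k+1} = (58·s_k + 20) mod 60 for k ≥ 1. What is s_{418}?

Listing terms: s_1 = 41,  s_2 = 58,  s_3 = 24,  s_4 = 32,  s_5 = 16,  s_6 = 48,  s_7 = 44,  s_8 = 52,  s_9 = 36,  s_{10} = 8,  s_{11} = 4,  s_{12} = 12,  s_{13} = 56,  s_{14} = 28,  s_{15} = 24.
Since s_{15} = s_3 = 24, the sequence is eventually periodic: after a pre-period of length 2 it cycles with period 12.
For k ≥ 3, s_k depends only on (k - 3) mod 12. (418 - 3) mod 12 = 7, so s_{418} = s_{10} = 8.

8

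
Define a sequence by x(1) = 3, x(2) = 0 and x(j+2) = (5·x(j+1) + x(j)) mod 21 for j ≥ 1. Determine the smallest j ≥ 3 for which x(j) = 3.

Listing terms: x(1) = 3,  x(2) = 0,  x(3) = 3,  x(4) = 15,  x(5) = 15,  x(6) = 6,  x(7) = 3,  x(8) = 0.
The sequence repeats with period 6.
The value 3 first appears (with j ≥ 3) at x(3).

3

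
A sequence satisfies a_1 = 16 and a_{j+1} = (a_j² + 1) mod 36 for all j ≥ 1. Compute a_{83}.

14

Computing terms: a_1 = 16,  a_2 = 5,  a_3 = 26,  a_4 = 29,  a_5 = 14,  a_6 = 17,  a_7 = 2,  a_8 = 5.
Since a_8 = a_2 = 5, the sequence is eventually periodic: after a pre-period of length 1 it cycles with period 6.
For j ≥ 2, a_j depends only on (j - 2) mod 6. (83 - 2) mod 6 = 3, so a_{83} = a_5 = 14.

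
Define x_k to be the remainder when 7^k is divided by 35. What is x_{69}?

Listing terms: x_0 = 1; x_1 = 7; x_2 = 14; x_3 = 28; x_4 = 21; x_5 = 7.
Since x_5 = x_1 = 7, the sequence is eventually periodic: after a pre-period of length 1 it cycles with period 4.
For k ≥ 1, x_k depends only on (k - 1) mod 4. (69 - 1) mod 4 = 0, so x_{69} = x_1 = 7.

7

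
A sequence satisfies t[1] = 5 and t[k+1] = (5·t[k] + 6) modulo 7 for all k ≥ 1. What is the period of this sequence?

6

Computing terms: t[1] = 5; t[2] = 3; t[3] = 0; t[4] = 6; t[5] = 1; t[6] = 4; t[7] = 5.
The sequence repeats with period 6.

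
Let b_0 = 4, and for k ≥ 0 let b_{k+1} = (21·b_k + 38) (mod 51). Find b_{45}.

20

b_0 = 4, b_1 = 20, b_2 = 50, b_3 = 17, b_4 = 38, b_5 = 20.
Since b_5 = b_1 = 20, the sequence is eventually periodic: after a pre-period of length 1 it cycles with period 4.
For k ≥ 1, b_k depends only on (k - 1) mod 4. (45 - 1) mod 4 = 0, so b_{45} = b_1 = 20.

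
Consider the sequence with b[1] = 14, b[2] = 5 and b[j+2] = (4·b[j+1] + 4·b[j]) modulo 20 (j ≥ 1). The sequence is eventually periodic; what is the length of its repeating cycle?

Computing terms: b[1] = 14, b[2] = 5, b[3] = 16, b[4] = 4, b[5] = 0, b[6] = 16, b[7] = 4.
Since (b[6], b[7]) = (b[3], b[4]) = (16, 4) (two consecutive terms determine the rest), the sequence is eventually periodic: after a pre-period of length 2 it cycles with period 3.

3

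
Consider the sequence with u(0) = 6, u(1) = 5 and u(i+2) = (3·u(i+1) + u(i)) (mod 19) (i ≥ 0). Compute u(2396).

14

Listing terms: u(0) = 6,  u(1) = 5,  u(2) = 2,  u(3) = 11,  u(4) = 16,  u(5) = 2,  u(6) = 3,  u(7) = 11,  u(8) = 17,  u(9) = 5,  u(10) = 13,  u(11) = 6,  u(12) = 12,  u(13) = 4,  u(14) = 5,  u(15) = 0,  u(16) = 5,  u(17) = 15,  u(18) = 12,  u(19) = 13,  u(20) = 13,  u(21) = 14,  u(22) = 17,  u(23) = 8,  u(24) = 3,  u(25) = 17,  u(26) = 16,  u(27) = 8,  u(28) = 2,  u(29) = 14,  u(30) = 6,  u(31) = 13,  u(32) = 7,  u(33) = 15,  u(34) = 14,  u(35) = 0,  u(36) = 14,  u(37) = 4,  u(38) = 7,  u(39) = 6,  u(40) = 6,  u(41) = 5.
Since (u(40), u(41)) = (u(0), u(1)) = (6, 5) (two consecutive terms determine the rest), the sequence is periodic with period 40.
(2396 - 0) mod 40 = 36, so u(2396) = u(36) = 14.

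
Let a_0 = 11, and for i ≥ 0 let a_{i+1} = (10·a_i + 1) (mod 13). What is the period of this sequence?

6

a_0 = 11; a_1 = 7; a_2 = 6; a_3 = 9; a_4 = 0; a_5 = 1; a_6 = 11.
Since a_6 = a_0 = 11, the sequence is periodic with period 6.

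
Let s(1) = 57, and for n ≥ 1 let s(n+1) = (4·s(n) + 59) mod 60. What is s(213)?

7

Computing terms: s(1) = 57,  s(2) = 47,  s(3) = 7,  s(4) = 27,  s(5) = 47.
Since s(5) = s(2) = 47, the sequence is eventually periodic: after a pre-period of length 1 it cycles with period 3.
For n ≥ 2, s(n) depends only on (n - 2) mod 3. (213 - 2) mod 3 = 1, so s(213) = s(3) = 7.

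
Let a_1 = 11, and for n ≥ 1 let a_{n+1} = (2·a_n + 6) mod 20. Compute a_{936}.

10

Listing terms: a_1 = 11; a_2 = 8; a_3 = 2; a_4 = 10; a_5 = 6; a_6 = 18; a_7 = 2.
Since a_7 = a_3 = 2, the sequence is eventually periodic: after a pre-period of length 2 it cycles with period 4.
For n ≥ 3, a_n depends only on (n - 3) mod 4. (936 - 3) mod 4 = 1, so a_{936} = a_4 = 10.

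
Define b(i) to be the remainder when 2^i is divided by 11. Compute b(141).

We have b(1) = 2; b(2) = 4; b(3) = 8; b(4) = 5; b(5) = 10; b(6) = 9; b(7) = 7; b(8) = 3; b(9) = 6; b(10) = 1; b(11) = 2.
The sequence repeats with period 10.
So b(141) = b(1 + ((141-1) mod 10)) = b(1) = 2.

2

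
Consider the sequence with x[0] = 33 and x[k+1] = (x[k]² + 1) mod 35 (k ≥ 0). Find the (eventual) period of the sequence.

Listing terms: x[0] = 33; x[1] = 5; x[2] = 26; x[3] = 12; x[4] = 5.
Since x[4] = x[1] = 5, the sequence is eventually periodic: after a pre-period of length 1 it cycles with period 3.

3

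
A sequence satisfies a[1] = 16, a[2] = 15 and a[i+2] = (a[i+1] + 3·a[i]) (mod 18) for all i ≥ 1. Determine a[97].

We have a[1] = 16, a[2] = 15, a[3] = 9, a[4] = 0, a[5] = 9, a[6] = 9, a[7] = 0.
Since (a[6], a[7]) = (a[3], a[4]) = (9, 0) (two consecutive terms determine the rest), the sequence is eventually periodic: after a pre-period of length 2 it cycles with period 3.
For i ≥ 3, a[i] depends only on (i - 3) mod 3. (97 - 3) mod 3 = 1, so a[97] = a[4] = 0.

0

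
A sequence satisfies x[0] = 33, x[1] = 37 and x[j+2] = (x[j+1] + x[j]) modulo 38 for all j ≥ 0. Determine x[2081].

Listing terms: x[0] = 33; x[1] = 37; x[2] = 32; x[3] = 31; x[4] = 25; x[5] = 18; x[6] = 5; x[7] = 23; x[8] = 28; x[9] = 13; x[10] = 3; x[11] = 16; x[12] = 19; x[13] = 35; x[14] = 16; x[15] = 13; x[16] = 29; x[17] = 4; x[18] = 33; x[19] = 37.
Since (x[18], x[19]) = (x[0], x[1]) = (33, 37) (two consecutive terms determine the rest), the sequence is periodic with period 18.
So x[2081] = x[0 + ((2081-0) mod 18)] = x[11] = 16.

16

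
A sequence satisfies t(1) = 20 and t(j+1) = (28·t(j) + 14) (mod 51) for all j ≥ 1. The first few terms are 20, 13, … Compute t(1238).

Computing terms: t(1) = 20; t(2) = 13; t(3) = 21; t(4) = 41; t(5) = 40; t(6) = 12; t(7) = 44; t(8) = 22; t(9) = 18; t(10) = 8; t(11) = 34; t(12) = 48; t(13) = 32; t(14) = 43; t(15) = 45; t(16) = 50; t(17) = 37; t(18) = 30; t(19) = 38; t(20) = 7; t(21) = 6; t(22) = 29; t(23) = 10; t(24) = 39; t(25) = 35; t(26) = 25; t(27) = 0; t(28) = 14; t(29) = 49; t(30) = 9; t(31) = 11; t(32) = 16; t(33) = 3; t(34) = 47; t(35) = 4; t(36) = 24; t(37) = 23; t(38) = 46; t(39) = 27; t(40) = 5; t(41) = 1; t(42) = 42; t(43) = 17; t(44) = 31; t(45) = 15; t(46) = 26; t(47) = 28; t(48) = 33; t(49) = 20.
Since t(49) = t(1) = 20, the sequence is periodic with period 48.
So t(1238) = t(1 + ((1238-1) mod 48)) = t(38) = 46.

46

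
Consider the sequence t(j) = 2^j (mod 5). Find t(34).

Computing terms: t(0) = 1,  t(1) = 2,  t(2) = 4,  t(3) = 3,  t(4) = 1.
The sequence repeats with period 4.
So t(34) = t(0 + ((34-0) mod 4)) = t(2) = 4.

4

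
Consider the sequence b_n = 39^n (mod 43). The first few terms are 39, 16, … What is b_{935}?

b_1 = 39,  b_2 = 16,  b_3 = 22,  b_4 = 41,  b_5 = 8,  b_6 = 11,  b_7 = 42,  b_8 = 4,  b_9 = 27,  b_{10} = 21,  b_{11} = 2,  b_{12} = 35,  b_{13} = 32,  b_{14} = 1,  b_{15} = 39.
Since b_{15} = b_1 = 39, the sequence is periodic with period 14.
So b_{935} = b_{1 + ((935-1) mod 14)} = b_{11} = 2.

2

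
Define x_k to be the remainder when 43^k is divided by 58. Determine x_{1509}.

21

Computing terms: x_1 = 43,  x_2 = 51,  x_3 = 47,  x_4 = 49,  x_5 = 19,  x_6 = 5,  x_7 = 41,  x_8 = 23,  x_9 = 3,  x_{10} = 13,  x_{11} = 37,  x_{12} = 25,  x_{13} = 31,  x_{14} = 57,  x_{15} = 15,  x_{16} = 7,  x_{17} = 11,  x_{18} = 9,  x_{19} = 39,  x_{20} = 53,  x_{21} = 17,  x_{22} = 35,  x_{23} = 55,  x_{24} = 45,  x_{25} = 21,  x_{26} = 33,  x_{27} = 27,  x_{28} = 1,  x_{29} = 43.
The sequence repeats with period 28.
So x_{1509} = x_{1 + ((1509-1) mod 28)} = x_{25} = 21.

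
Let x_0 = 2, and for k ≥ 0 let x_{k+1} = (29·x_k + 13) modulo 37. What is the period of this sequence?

We have x_0 = 2, x_1 = 34, x_2 = 0, x_3 = 13, x_4 = 20, x_5 = 1, x_6 = 5, x_7 = 10, x_8 = 7, x_9 = 31, x_{10} = 24, x_{11} = 6, x_{12} = 2.
Since x_{12} = x_0 = 2, the sequence is periodic with period 12.

12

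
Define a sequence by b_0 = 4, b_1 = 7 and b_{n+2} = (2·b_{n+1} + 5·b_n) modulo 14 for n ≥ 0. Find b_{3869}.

7

b_0 = 4, b_1 = 7, b_2 = 6, b_3 = 5, b_4 = 12, b_5 = 7, b_6 = 4, b_7 = 1, b_8 = 8, b_9 = 7, b_{10} = 12, b_{11} = 3, b_{12} = 10, b_{13} = 7, b_{14} = 8, b_{15} = 9, b_{16} = 2, b_{17} = 7, b_{18} = 10, b_{19} = 13, b_{20} = 6, b_{21} = 7, b_{22} = 2, b_{23} = 11, b_{24} = 4, b_{25} = 7.
Since (b_{24}, b_{25}) = (b_0, b_1) = (4, 7) (two consecutive terms determine the rest), the sequence is periodic with period 24.
So b_{3869} = b_{0 + ((3869-0) mod 24)} = b_5 = 7.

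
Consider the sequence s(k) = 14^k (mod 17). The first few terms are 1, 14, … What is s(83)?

7

s(0) = 1; s(1) = 14; s(2) = 9; s(3) = 7; s(4) = 13; s(5) = 12; s(6) = 15; s(7) = 6; s(8) = 16; s(9) = 3; s(10) = 8; s(11) = 10; s(12) = 4; s(13) = 5; s(14) = 2; s(15) = 11; s(16) = 1.
Since s(16) = s(0) = 1, the sequence is periodic with period 16.
So s(83) = s(0 + ((83-0) mod 16)) = s(3) = 7.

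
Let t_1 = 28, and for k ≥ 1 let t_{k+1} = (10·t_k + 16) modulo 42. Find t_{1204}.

40

We have t_1 = 28; t_2 = 2; t_3 = 36; t_4 = 40; t_5 = 38; t_6 = 18; t_7 = 28.
Since t_7 = t_1 = 28, the sequence is periodic with period 6.
(1204 - 1) mod 6 = 3, so t_{1204} = t_4 = 40.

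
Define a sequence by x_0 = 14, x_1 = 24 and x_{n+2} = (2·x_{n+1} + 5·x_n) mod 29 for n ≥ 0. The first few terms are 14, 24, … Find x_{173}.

Listing terms: x_0 = 14; x_1 = 24; x_2 = 2; x_3 = 8; x_4 = 26; x_5 = 5; x_6 = 24; x_7 = 15; x_8 = 5; x_9 = 27; x_{10} = 21; x_{11} = 3; x_{12} = 24; x_{13} = 5; x_{14} = 14; x_{15} = 24.
The sequence repeats with period 14.
(173 - 0) mod 14 = 5, so x_{173} = x_5 = 5.

5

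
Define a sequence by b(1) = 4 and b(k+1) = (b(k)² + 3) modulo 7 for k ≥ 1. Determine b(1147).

We have b(1) = 4,  b(2) = 5,  b(3) = 0,  b(4) = 3,  b(5) = 5.
Since b(5) = b(2) = 5, the sequence is eventually periodic: after a pre-period of length 1 it cycles with period 3.
For k ≥ 2, b(k) depends only on (k - 2) mod 3. (1147 - 2) mod 3 = 2, so b(1147) = b(4) = 3.

3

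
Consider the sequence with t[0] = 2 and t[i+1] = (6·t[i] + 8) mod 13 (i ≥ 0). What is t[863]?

Listing terms: t[0] = 2,  t[1] = 7,  t[2] = 11,  t[3] = 9,  t[4] = 10,  t[5] = 3,  t[6] = 0,  t[7] = 8,  t[8] = 4,  t[9] = 6,  t[10] = 5,  t[11] = 12,  t[12] = 2.
Since t[12] = t[0] = 2, the sequence is periodic with period 12.
(863 - 0) mod 12 = 11, so t[863] = t[11] = 12.

12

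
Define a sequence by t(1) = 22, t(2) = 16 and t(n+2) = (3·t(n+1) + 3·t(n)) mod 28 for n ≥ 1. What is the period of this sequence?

42

Listing terms: t(1) = 22, t(2) = 16, t(3) = 2, t(4) = 26, t(5) = 0, t(6) = 22, t(7) = 10, t(8) = 12, t(9) = 10, t(10) = 10, t(11) = 4, t(12) = 14, t(13) = 26, t(14) = 8, t(15) = 18, t(16) = 22, t(17) = 8, t(18) = 6, t(19) = 14, t(20) = 4, t(21) = 26, t(22) = 6, t(23) = 12, t(24) = 26, t(25) = 2, t(26) = 0, t(27) = 6, t(28) = 18, t(29) = 16, t(30) = 18, t(31) = 18, t(32) = 24, t(33) = 14, t(34) = 2, t(35) = 20, t(36) = 10, t(37) = 6, t(38) = 20, t(39) = 22, t(40) = 14, t(41) = 24, t(42) = 2, t(43) = 22, t(44) = 16.
Since (t(43), t(44)) = (t(1), t(2)) = (22, 16) (two consecutive terms determine the rest), the sequence is periodic with period 42.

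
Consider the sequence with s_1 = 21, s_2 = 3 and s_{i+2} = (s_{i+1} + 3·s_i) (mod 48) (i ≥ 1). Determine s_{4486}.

Computing terms: s_1 = 21,  s_2 = 3,  s_3 = 18,  s_4 = 27,  s_5 = 33,  s_6 = 18,  s_7 = 21,  s_8 = 27,  s_9 = 42,  s_{10} = 27,  s_{11} = 9,  s_{12} = 42,  s_{13} = 21,  s_{14} = 3.
The sequence repeats with period 12.
So s_{4486} = s_{1 + ((4486-1) mod 12)} = s_{10} = 27.

27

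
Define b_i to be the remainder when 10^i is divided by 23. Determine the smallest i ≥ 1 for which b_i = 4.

We have b_0 = 1, b_1 = 10, b_2 = 8, b_3 = 11, b_4 = 18, b_5 = 19, b_6 = 6, b_7 = 14, b_8 = 2, b_9 = 20, b_{10} = 16, b_{11} = 22, b_{12} = 13, b_{13} = 15, b_{14} = 12, b_{15} = 5, b_{16} = 4, b_{17} = 17, b_{18} = 9, b_{19} = 21, b_{20} = 3, b_{21} = 7, b_{22} = 1.
Since b_{22} = b_0 = 1, the sequence is periodic with period 22.
The value 4 first appears (with i ≥ 1) at b_{16}.

16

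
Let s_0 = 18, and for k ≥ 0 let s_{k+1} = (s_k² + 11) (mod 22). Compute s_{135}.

9

Listing terms: s_0 = 18, s_1 = 5, s_2 = 14, s_3 = 9, s_4 = 4, s_5 = 5.
Since s_5 = s_1 = 5, the sequence is eventually periodic: after a pre-period of length 1 it cycles with period 4.
For k ≥ 1, s_k depends only on (k - 1) mod 4. (135 - 1) mod 4 = 2, so s_{135} = s_3 = 9.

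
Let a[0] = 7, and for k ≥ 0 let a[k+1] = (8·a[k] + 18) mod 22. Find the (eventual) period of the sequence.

Computing terms: a[0] = 7; a[1] = 8; a[2] = 16; a[3] = 14; a[4] = 20; a[5] = 2; a[6] = 12; a[7] = 4; a[8] = 6; a[9] = 0; a[10] = 18; a[11] = 8.
Since a[11] = a[1] = 8, the sequence is eventually periodic: after a pre-period of length 1 it cycles with period 10.

10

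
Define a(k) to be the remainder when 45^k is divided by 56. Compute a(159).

Listing terms: a(0) = 1; a(1) = 45; a(2) = 9; a(3) = 13; a(4) = 25; a(5) = 5; a(6) = 1.
Since a(6) = a(0) = 1, the sequence is periodic with period 6.
(159 - 0) mod 6 = 3, so a(159) = a(3) = 13.

13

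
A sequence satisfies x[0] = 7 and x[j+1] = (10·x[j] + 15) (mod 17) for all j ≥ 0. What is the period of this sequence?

16

We have x[0] = 7; x[1] = 0; x[2] = 15; x[3] = 12; x[4] = 16; x[5] = 5; x[6] = 14; x[7] = 2; x[8] = 1; x[9] = 8; x[10] = 10; x[11] = 13; x[12] = 9; x[13] = 3; x[14] = 11; x[15] = 6; x[16] = 7.
The sequence repeats with period 16.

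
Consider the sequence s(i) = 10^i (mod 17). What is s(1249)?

10

s(1) = 10,  s(2) = 15,  s(3) = 14,  s(4) = 4,  s(5) = 6,  s(6) = 9,  s(7) = 5,  s(8) = 16,  s(9) = 7,  s(10) = 2,  s(11) = 3,  s(12) = 13,  s(13) = 11,  s(14) = 8,  s(15) = 12,  s(16) = 1,  s(17) = 10.
The sequence repeats with period 16.
So s(1249) = s(1 + ((1249-1) mod 16)) = s(1) = 10.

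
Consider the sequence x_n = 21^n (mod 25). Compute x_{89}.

Listing terms: x_1 = 21; x_2 = 16; x_3 = 11; x_4 = 6; x_5 = 1; x_6 = 21.
Since x_6 = x_1 = 21, the sequence is periodic with period 5.
So x_{89} = x_{1 + ((89-1) mod 5)} = x_4 = 6.

6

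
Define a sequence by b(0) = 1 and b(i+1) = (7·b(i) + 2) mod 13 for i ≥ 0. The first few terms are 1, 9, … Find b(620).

Computing terms: b(0) = 1,  b(1) = 9,  b(2) = 0,  b(3) = 2,  b(4) = 3,  b(5) = 10,  b(6) = 7,  b(7) = 12,  b(8) = 8,  b(9) = 6,  b(10) = 5,  b(11) = 11,  b(12) = 1.
Since b(12) = b(0) = 1, the sequence is periodic with period 12.
(620 - 0) mod 12 = 8, so b(620) = b(8) = 8.

8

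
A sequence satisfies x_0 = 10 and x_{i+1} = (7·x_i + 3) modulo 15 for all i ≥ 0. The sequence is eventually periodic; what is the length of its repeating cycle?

4

x_0 = 10, x_1 = 13, x_2 = 4, x_3 = 1, x_4 = 10.
Since x_4 = x_0 = 10, the sequence is periodic with period 4.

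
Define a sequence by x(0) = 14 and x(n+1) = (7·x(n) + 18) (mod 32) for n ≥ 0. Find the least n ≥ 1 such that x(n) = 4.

x(0) = 14, x(1) = 20, x(2) = 30, x(3) = 4, x(4) = 14.
Since x(4) = x(0) = 14, the sequence is periodic with period 4.
The value 4 first appears (with n ≥ 1) at x(3).

3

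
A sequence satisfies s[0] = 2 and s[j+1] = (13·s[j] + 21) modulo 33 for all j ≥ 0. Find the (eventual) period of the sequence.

10

We have s[0] = 2,  s[1] = 14,  s[2] = 5,  s[3] = 20,  s[4] = 17,  s[5] = 11,  s[6] = 32,  s[7] = 8,  s[8] = 26,  s[9] = 29,  s[10] = 2.
Since s[10] = s[0] = 2, the sequence is periodic with period 10.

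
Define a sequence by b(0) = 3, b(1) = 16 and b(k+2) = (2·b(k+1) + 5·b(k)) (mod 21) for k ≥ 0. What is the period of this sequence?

We have b(0) = 3; b(1) = 16; b(2) = 5; b(3) = 6; b(4) = 16; b(5) = 20; b(6) = 15; b(7) = 4; b(8) = 20; b(9) = 18; b(10) = 10; b(11) = 5; b(12) = 18; b(13) = 19; b(14) = 2; b(15) = 15; b(16) = 19; b(17) = 8; b(18) = 6; b(19) = 10; b(20) = 8; b(21) = 3; b(22) = 4; b(23) = 2; b(24) = 3; b(25) = 16.
The sequence repeats with period 24.

24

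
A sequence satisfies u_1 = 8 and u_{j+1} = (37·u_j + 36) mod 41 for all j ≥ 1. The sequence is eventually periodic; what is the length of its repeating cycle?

We have u_1 = 8; u_2 = 4; u_3 = 20; u_4 = 38; u_5 = 7; u_6 = 8.
The sequence repeats with period 5.

5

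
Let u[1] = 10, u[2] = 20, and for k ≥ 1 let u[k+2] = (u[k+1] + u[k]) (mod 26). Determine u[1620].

20

Computing terms: u[1] = 10; u[2] = 20; u[3] = 4; u[4] = 24; u[5] = 2; u[6] = 0; u[7] = 2; u[8] = 2; u[9] = 4; u[10] = 6; u[11] = 10; u[12] = 16; u[13] = 0; u[14] = 16; u[15] = 16; u[16] = 6; u[17] = 22; u[18] = 2; u[19] = 24; u[20] = 0; u[21] = 24; u[22] = 24; u[23] = 22; u[24] = 20; u[25] = 16; u[26] = 10; u[27] = 0; u[28] = 10; u[29] = 10; u[30] = 20.
The sequence repeats with period 28.
So u[1620] = u[1 + ((1620-1) mod 28)] = u[24] = 20.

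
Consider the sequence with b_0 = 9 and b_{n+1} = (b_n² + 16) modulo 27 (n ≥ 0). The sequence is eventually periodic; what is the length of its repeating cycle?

3

Computing terms: b_0 = 9; b_1 = 16; b_2 = 2; b_3 = 20; b_4 = 11; b_5 = 2.
Since b_5 = b_2 = 2, the sequence is eventually periodic: after a pre-period of length 2 it cycles with period 3.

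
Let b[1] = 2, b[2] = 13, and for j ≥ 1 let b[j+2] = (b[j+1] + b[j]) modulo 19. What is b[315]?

14

Listing terms: b[1] = 2; b[2] = 13; b[3] = 15; b[4] = 9; b[5] = 5; b[6] = 14; b[7] = 0; b[8] = 14; b[9] = 14; b[10] = 9; b[11] = 4; b[12] = 13; b[13] = 17; b[14] = 11; b[15] = 9; b[16] = 1; b[17] = 10; b[18] = 11; b[19] = 2; b[20] = 13.
Since (b[19], b[20]) = (b[1], b[2]) = (2, 13) (two consecutive terms determine the rest), the sequence is periodic with period 18.
So b[315] = b[1 + ((315-1) mod 18)] = b[9] = 14.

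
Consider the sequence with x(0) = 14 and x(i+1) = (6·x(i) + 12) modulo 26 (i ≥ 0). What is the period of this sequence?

Computing terms: x(0) = 14, x(1) = 18, x(2) = 16, x(3) = 4, x(4) = 10, x(5) = 20, x(6) = 2, x(7) = 24, x(8) = 0, x(9) = 12, x(10) = 6, x(11) = 22, x(12) = 14.
Since x(12) = x(0) = 14, the sequence is periodic with period 12.

12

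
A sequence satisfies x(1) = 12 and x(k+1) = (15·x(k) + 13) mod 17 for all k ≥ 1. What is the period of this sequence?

Computing terms: x(1) = 12,  x(2) = 6,  x(3) = 1,  x(4) = 11,  x(5) = 8,  x(6) = 14,  x(7) = 2,  x(8) = 9,  x(9) = 12.
The sequence repeats with period 8.

8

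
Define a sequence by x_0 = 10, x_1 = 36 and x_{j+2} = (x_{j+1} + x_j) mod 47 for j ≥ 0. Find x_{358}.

9

Computing terms: x_0 = 10; x_1 = 36; x_2 = 46; x_3 = 35; x_4 = 34; x_5 = 22; x_6 = 9; x_7 = 31; x_8 = 40; x_9 = 24; x_{10} = 17; x_{11} = 41; x_{12} = 11; x_{13} = 5; x_{14} = 16; x_{15} = 21; x_{16} = 37; x_{17} = 11; x_{18} = 1; x_{19} = 12; x_{20} = 13; x_{21} = 25; x_{22} = 38; x_{23} = 16; x_{24} = 7; x_{25} = 23; x_{26} = 30; x_{27} = 6; x_{28} = 36; x_{29} = 42; x_{30} = 31; x_{31} = 26; x_{32} = 10; x_{33} = 36.
Since (x_{32}, x_{33}) = (x_0, x_1) = (10, 36) (two consecutive terms determine the rest), the sequence is periodic with period 32.
(358 - 0) mod 32 = 6, so x_{358} = x_6 = 9.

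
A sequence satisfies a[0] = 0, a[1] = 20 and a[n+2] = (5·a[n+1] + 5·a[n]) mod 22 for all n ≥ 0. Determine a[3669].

Listing terms: a[0] = 0, a[1] = 20, a[2] = 12, a[3] = 6, a[4] = 2, a[5] = 18, a[6] = 12, a[7] = 18, a[8] = 18, a[9] = 4, a[10] = 0, a[11] = 20.
The sequence repeats with period 10.
So a[3669] = a[0 + ((3669-0) mod 10)] = a[9] = 4.

4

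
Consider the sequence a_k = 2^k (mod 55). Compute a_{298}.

14

Listing terms: a_0 = 1,  a_1 = 2,  a_2 = 4,  a_3 = 8,  a_4 = 16,  a_5 = 32,  a_6 = 9,  a_7 = 18,  a_8 = 36,  a_9 = 17,  a_{10} = 34,  a_{11} = 13,  a_{12} = 26,  a_{13} = 52,  a_{14} = 49,  a_{15} = 43,  a_{16} = 31,  a_{17} = 7,  a_{18} = 14,  a_{19} = 28,  a_{20} = 1.
Since a_{20} = a_0 = 1, the sequence is periodic with period 20.
(298 - 0) mod 20 = 18, so a_{298} = a_{18} = 14.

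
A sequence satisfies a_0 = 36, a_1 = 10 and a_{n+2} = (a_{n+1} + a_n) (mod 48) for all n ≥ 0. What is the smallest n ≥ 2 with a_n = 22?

a_0 = 36, a_1 = 10, a_2 = 46, a_3 = 8, a_4 = 6, a_5 = 14, a_6 = 20, a_7 = 34, a_8 = 6, a_9 = 40, a_{10} = 46, a_{11} = 38, a_{12} = 36, a_{13} = 26, a_{14} = 14, a_{15} = 40, a_{16} = 6, a_{17} = 46, a_{18} = 4, a_{19} = 2, a_{20} = 6, a_{21} = 8, a_{22} = 14, a_{23} = 22, a_{24} = 36, a_{25} = 10.
The sequence repeats with period 24.
The value 22 first appears (with n ≥ 2) at a_{23}.

23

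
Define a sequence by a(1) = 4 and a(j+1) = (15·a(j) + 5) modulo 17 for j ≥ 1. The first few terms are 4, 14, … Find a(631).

a(1) = 4,  a(2) = 14,  a(3) = 11,  a(4) = 0,  a(5) = 5,  a(6) = 12,  a(7) = 15,  a(8) = 9,  a(9) = 4.
The sequence repeats with period 8.
(631 - 1) mod 8 = 6, so a(631) = a(7) = 15.

15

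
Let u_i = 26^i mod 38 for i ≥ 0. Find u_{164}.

u_0 = 1, u_1 = 26, u_2 = 30, u_3 = 20, u_4 = 26.
Since u_4 = u_1 = 26, the sequence is eventually periodic: after a pre-period of length 1 it cycles with period 3.
For i ≥ 1, u_i depends only on (i - 1) mod 3. (164 - 1) mod 3 = 1, so u_{164} = u_2 = 30.

30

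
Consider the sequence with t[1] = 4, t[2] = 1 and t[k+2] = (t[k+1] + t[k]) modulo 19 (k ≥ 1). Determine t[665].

Computing terms: t[1] = 4; t[2] = 1; t[3] = 5; t[4] = 6; t[5] = 11; t[6] = 17; t[7] = 9; t[8] = 7; t[9] = 16; t[10] = 4; t[11] = 1.
Since (t[10], t[11]) = (t[1], t[2]) = (4, 1) (two consecutive terms determine the rest), the sequence is periodic with period 9.
So t[665] = t[1 + ((665-1) mod 9)] = t[8] = 7.

7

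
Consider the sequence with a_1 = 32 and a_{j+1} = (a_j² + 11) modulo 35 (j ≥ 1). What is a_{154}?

22

Computing terms: a_1 = 32, a_2 = 20, a_3 = 26, a_4 = 22, a_5 = 5, a_6 = 1, a_7 = 12, a_8 = 15, a_9 = 26.
Since a_9 = a_3 = 26, the sequence is eventually periodic: after a pre-period of length 2 it cycles with period 6.
For j ≥ 3, a_j depends only on (j - 3) mod 6. (154 - 3) mod 6 = 1, so a_{154} = a_4 = 22.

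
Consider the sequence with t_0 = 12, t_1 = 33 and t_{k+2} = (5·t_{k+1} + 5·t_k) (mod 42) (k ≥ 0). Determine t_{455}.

3

t_0 = 12,  t_1 = 33,  t_2 = 15,  t_3 = 30,  t_4 = 15,  t_5 = 15,  t_6 = 24,  t_7 = 27,  t_8 = 3,  t_9 = 24,  t_{10} = 9,  t_{11} = 39,  t_{12} = 30,  t_{13} = 9,  t_{14} = 27,  t_{15} = 12,  t_{16} = 27,  t_{17} = 27,  t_{18} = 18,  t_{19} = 15,  t_{20} = 39,  t_{21} = 18,  t_{22} = 33,  t_{23} = 3,  t_{24} = 12,  t_{25} = 33.
The sequence repeats with period 24.
(455 - 0) mod 24 = 23, so t_{455} = t_{23} = 3.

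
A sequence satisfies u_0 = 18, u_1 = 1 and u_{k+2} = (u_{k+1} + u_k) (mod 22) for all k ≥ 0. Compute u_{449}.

Computing terms: u_0 = 18,  u_1 = 1,  u_2 = 19,  u_3 = 20,  u_4 = 17,  u_5 = 15,  u_6 = 10,  u_7 = 3,  u_8 = 13,  u_9 = 16,  u_{10} = 7,  u_{11} = 1,  u_{12} = 8,  u_{13} = 9,  u_{14} = 17,  u_{15} = 4,  u_{16} = 21,  u_{17} = 3,  u_{18} = 2,  u_{19} = 5,  u_{20} = 7,  u_{21} = 12,  u_{22} = 19,  u_{23} = 9,  u_{24} = 6,  u_{25} = 15,  u_{26} = 21,  u_{27} = 14,  u_{28} = 13,  u_{29} = 5,  u_{30} = 18,  u_{31} = 1.
Since (u_{30}, u_{31}) = (u_0, u_1) = (18, 1) (two consecutive terms determine the rest), the sequence is periodic with period 30.
So u_{449} = u_{0 + ((449-0) mod 30)} = u_{29} = 5.

5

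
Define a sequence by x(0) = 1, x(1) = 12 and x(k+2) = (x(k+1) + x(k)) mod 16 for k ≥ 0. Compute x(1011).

x(0) = 1; x(1) = 12; x(2) = 13; x(3) = 9; x(4) = 6; x(5) = 15; x(6) = 5; x(7) = 4; x(8) = 9; x(9) = 13; x(10) = 6; x(11) = 3; x(12) = 9; x(13) = 12; x(14) = 5; x(15) = 1; x(16) = 6; x(17) = 7; x(18) = 13; x(19) = 4; x(20) = 1; x(21) = 5; x(22) = 6; x(23) = 11; x(24) = 1; x(25) = 12.
Since (x(24), x(25)) = (x(0), x(1)) = (1, 12) (two consecutive terms determine the rest), the sequence is periodic with period 24.
(1011 - 0) mod 24 = 3, so x(1011) = x(3) = 9.

9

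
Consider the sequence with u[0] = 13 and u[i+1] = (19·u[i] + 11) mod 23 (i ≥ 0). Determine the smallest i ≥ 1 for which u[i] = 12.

Computing terms: u[0] = 13,  u[1] = 5,  u[2] = 14,  u[3] = 1,  u[4] = 7,  u[5] = 6,  u[6] = 10,  u[7] = 17,  u[8] = 12,  u[9] = 9,  u[10] = 21,  u[11] = 19,  u[12] = 4,  u[13] = 18,  u[14] = 8,  u[15] = 2,  u[16] = 3,  u[17] = 22,  u[18] = 15,  u[19] = 20,  u[20] = 0,  u[21] = 11,  u[22] = 13.
The sequence repeats with period 22.
The value 12 first appears (with i ≥ 1) at u[8].

8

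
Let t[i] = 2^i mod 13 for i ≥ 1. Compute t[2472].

1

t[1] = 2; t[2] = 4; t[3] = 8; t[4] = 3; t[5] = 6; t[6] = 12; t[7] = 11; t[8] = 9; t[9] = 5; t[10] = 10; t[11] = 7; t[12] = 1; t[13] = 2.
The sequence repeats with period 12.
So t[2472] = t[1 + ((2472-1) mod 12)] = t[12] = 1.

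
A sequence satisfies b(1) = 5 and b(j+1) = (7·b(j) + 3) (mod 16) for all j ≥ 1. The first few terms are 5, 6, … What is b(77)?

b(1) = 5; b(2) = 6; b(3) = 13; b(4) = 14; b(5) = 5.
Since b(5) = b(1) = 5, the sequence is periodic with period 4.
(77 - 1) mod 4 = 0, so b(77) = b(1) = 5.

5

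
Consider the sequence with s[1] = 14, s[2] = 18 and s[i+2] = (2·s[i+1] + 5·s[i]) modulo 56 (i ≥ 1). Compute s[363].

50

Computing terms: s[1] = 14,  s[2] = 18,  s[3] = 50,  s[4] = 22,  s[5] = 14,  s[6] = 26,  s[7] = 10,  s[8] = 38,  s[9] = 14,  s[10] = 50,  s[11] = 2,  s[12] = 30,  s[13] = 14,  s[14] = 10,  s[15] = 34,  s[16] = 6,  s[17] = 14,  s[18] = 2,  s[19] = 18,  s[20] = 46,  s[21] = 14,  s[22] = 34,  s[23] = 26,  s[24] = 54,  s[25] = 14,  s[26] = 18.
The sequence repeats with period 24.
So s[363] = s[1 + ((363-1) mod 24)] = s[3] = 50.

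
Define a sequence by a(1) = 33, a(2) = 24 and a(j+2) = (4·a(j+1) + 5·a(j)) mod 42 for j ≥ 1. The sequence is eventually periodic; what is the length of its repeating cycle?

6

We have a(1) = 33,  a(2) = 24,  a(3) = 9,  a(4) = 30,  a(5) = 39,  a(6) = 12,  a(7) = 33,  a(8) = 24.
Since (a(7), a(8)) = (a(1), a(2)) = (33, 24) (two consecutive terms determine the rest), the sequence is periodic with period 6.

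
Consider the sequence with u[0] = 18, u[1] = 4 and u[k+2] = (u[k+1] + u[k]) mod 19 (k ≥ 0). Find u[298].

15

Computing terms: u[0] = 18, u[1] = 4, u[2] = 3, u[3] = 7, u[4] = 10, u[5] = 17, u[6] = 8, u[7] = 6, u[8] = 14, u[9] = 1, u[10] = 15, u[11] = 16, u[12] = 12, u[13] = 9, u[14] = 2, u[15] = 11, u[16] = 13, u[17] = 5, u[18] = 18, u[19] = 4.
The sequence repeats with period 18.
So u[298] = u[0 + ((298-0) mod 18)] = u[10] = 15.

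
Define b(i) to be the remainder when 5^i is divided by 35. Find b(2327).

We have b(0) = 1, b(1) = 5, b(2) = 25, b(3) = 20, b(4) = 30, b(5) = 10, b(6) = 15, b(7) = 5.
Since b(7) = b(1) = 5, the sequence is eventually periodic: after a pre-period of length 1 it cycles with period 6.
For i ≥ 1, b(i) depends only on (i - 1) mod 6. (2327 - 1) mod 6 = 4, so b(2327) = b(5) = 10.

10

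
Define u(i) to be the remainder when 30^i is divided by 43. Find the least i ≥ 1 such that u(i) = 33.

41

u(0) = 1,  u(1) = 30,  u(2) = 40,  u(3) = 39,  u(4) = 9,  u(5) = 12,  u(6) = 16,  u(7) = 7,  u(8) = 38,  u(9) = 22,  u(10) = 15,  u(11) = 20,  u(12) = 41,  u(13) = 26,  u(14) = 6,  u(15) = 8,  u(16) = 25,  u(17) = 19,  u(18) = 11,  u(19) = 29,  u(20) = 10,  u(21) = 42,  u(22) = 13,  u(23) = 3,  u(24) = 4,  u(25) = 34,  u(26) = 31,  u(27) = 27,  u(28) = 36,  u(29) = 5,  u(30) = 21,  u(31) = 28,  u(32) = 23,  u(33) = 2,  u(34) = 17,  u(35) = 37,  u(36) = 35,  u(37) = 18,  u(38) = 24,  u(39) = 32,  u(40) = 14,  u(41) = 33,  u(42) = 1.
Since u(42) = u(0) = 1, the sequence is periodic with period 42.
The value 33 first appears (with i ≥ 1) at u(41).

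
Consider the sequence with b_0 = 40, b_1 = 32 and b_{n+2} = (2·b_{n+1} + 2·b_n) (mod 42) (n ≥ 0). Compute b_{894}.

b_0 = 40; b_1 = 32; b_2 = 18; b_3 = 16; b_4 = 26; b_5 = 0; b_6 = 10; b_7 = 20; b_8 = 18; b_9 = 34; b_{10} = 20; b_{11} = 24; b_{12} = 4; b_{13} = 14; b_{14} = 36; b_{15} = 16; b_{16} = 20; b_{17} = 30; b_{18} = 16; b_{19} = 8; b_{20} = 6; b_{21} = 28; b_{22} = 26; b_{23} = 24; b_{24} = 16; b_{25} = 38; b_{26} = 24; b_{27} = 40; b_{28} = 2; b_{29} = 0; b_{30} = 4; b_{31} = 8; b_{32} = 24; b_{33} = 22; b_{34} = 8; b_{35} = 18; b_{36} = 10; b_{37} = 14; b_{38} = 6; b_{39} = 40; b_{40} = 8; b_{41} = 12; b_{42} = 40; b_{43} = 20; b_{44} = 36; b_{45} = 28; b_{46} = 2; b_{47} = 18; b_{48} = 40; b_{49} = 32.
Since (b_{48}, b_{49}) = (b_0, b_1) = (40, 32) (two consecutive terms determine the rest), the sequence is periodic with period 48.
(894 - 0) mod 48 = 30, so b_{894} = b_{30} = 4.

4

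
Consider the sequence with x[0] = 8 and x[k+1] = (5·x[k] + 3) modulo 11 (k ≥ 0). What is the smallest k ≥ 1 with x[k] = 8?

Listing terms: x[0] = 8; x[1] = 10; x[2] = 9; x[3] = 4; x[4] = 1; x[5] = 8.
The sequence repeats with period 5.
The value 8 next appears (with k ≥ 1) at x[5].

5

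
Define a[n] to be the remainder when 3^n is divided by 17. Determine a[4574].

Listing terms: a[0] = 1,  a[1] = 3,  a[2] = 9,  a[3] = 10,  a[4] = 13,  a[5] = 5,  a[6] = 15,  a[7] = 11,  a[8] = 16,  a[9] = 14,  a[10] = 8,  a[11] = 7,  a[12] = 4,  a[13] = 12,  a[14] = 2,  a[15] = 6,  a[16] = 1.
Since a[16] = a[0] = 1, the sequence is periodic with period 16.
(4574 - 0) mod 16 = 14, so a[4574] = a[14] = 2.

2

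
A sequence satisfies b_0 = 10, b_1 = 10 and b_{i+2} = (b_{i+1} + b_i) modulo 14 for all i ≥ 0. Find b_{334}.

10

b_0 = 10, b_1 = 10, b_2 = 6, b_3 = 2, b_4 = 8, b_5 = 10, b_6 = 4, b_7 = 0, b_8 = 4, b_9 = 4, b_{10} = 8, b_{11} = 12, b_{12} = 6, b_{13} = 4, b_{14} = 10, b_{15} = 0, b_{16} = 10, b_{17} = 10.
The sequence repeats with period 16.
(334 - 0) mod 16 = 14, so b_{334} = b_{14} = 10.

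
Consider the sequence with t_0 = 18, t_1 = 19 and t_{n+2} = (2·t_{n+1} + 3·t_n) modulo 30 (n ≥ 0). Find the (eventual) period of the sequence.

t_0 = 18; t_1 = 19; t_2 = 2; t_3 = 1; t_4 = 8; t_5 = 19; t_6 = 2.
Since (t_5, t_6) = (t_1, t_2) = (19, 2) (two consecutive terms determine the rest), the sequence is eventually periodic: after a pre-period of length 1 it cycles with period 4.

4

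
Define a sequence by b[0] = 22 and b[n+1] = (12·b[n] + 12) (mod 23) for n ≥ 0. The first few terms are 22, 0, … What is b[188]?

0

Listing terms: b[0] = 22,  b[1] = 0,  b[2] = 12,  b[3] = 18,  b[4] = 21,  b[5] = 11,  b[6] = 6,  b[7] = 15,  b[8] = 8,  b[9] = 16,  b[10] = 20,  b[11] = 22.
Since b[11] = b[0] = 22, the sequence is periodic with period 11.
So b[188] = b[0 + ((188-0) mod 11)] = b[1] = 0.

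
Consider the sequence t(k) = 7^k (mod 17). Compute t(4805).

Computing terms: t(1) = 7,  t(2) = 15,  t(3) = 3,  t(4) = 4,  t(5) = 11,  t(6) = 9,  t(7) = 12,  t(8) = 16,  t(9) = 10,  t(10) = 2,  t(11) = 14,  t(12) = 13,  t(13) = 6,  t(14) = 8,  t(15) = 5,  t(16) = 1,  t(17) = 7.
The sequence repeats with period 16.
So t(4805) = t(1 + ((4805-1) mod 16)) = t(5) = 11.

11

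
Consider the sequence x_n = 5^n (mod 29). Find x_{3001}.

22

x_0 = 1; x_1 = 5; x_2 = 25; x_3 = 9; x_4 = 16; x_5 = 22; x_6 = 23; x_7 = 28; x_8 = 24; x_9 = 4; x_{10} = 20; x_{11} = 13; x_{12} = 7; x_{13} = 6; x_{14} = 1.
The sequence repeats with period 14.
(3001 - 0) mod 14 = 5, so x_{3001} = x_5 = 22.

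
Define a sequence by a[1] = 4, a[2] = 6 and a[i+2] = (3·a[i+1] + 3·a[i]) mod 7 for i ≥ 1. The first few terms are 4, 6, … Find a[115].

Computing terms: a[1] = 4,  a[2] = 6,  a[3] = 2,  a[4] = 3,  a[5] = 1,  a[6] = 5,  a[7] = 4,  a[8] = 6.
Since (a[7], a[8]) = (a[1], a[2]) = (4, 6) (two consecutive terms determine the rest), the sequence is periodic with period 6.
(115 - 1) mod 6 = 0, so a[115] = a[1] = 4.

4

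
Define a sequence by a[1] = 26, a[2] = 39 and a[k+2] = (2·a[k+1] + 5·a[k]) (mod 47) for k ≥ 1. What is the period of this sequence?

46

Listing terms: a[1] = 26,  a[2] = 39,  a[3] = 20,  a[4] = 0,  a[5] = 6,  a[6] = 12,  a[7] = 7,  a[8] = 27,  a[9] = 42,  a[10] = 31,  a[11] = 37,  a[12] = 41,  a[13] = 32,  a[14] = 34,  a[15] = 40,  a[16] = 15,  a[17] = 42,  a[18] = 18,  a[19] = 11,  a[20] = 18,  a[21] = 44,  a[22] = 37,  a[23] = 12,  a[24] = 21,  a[25] = 8,  a[26] = 27,  a[27] = 0,  a[28] = 41,  a[29] = 35,  a[30] = 40,  a[31] = 20,  a[32] = 5,  a[33] = 16,  a[34] = 10,  a[35] = 6,  a[36] = 15,  a[37] = 13,  a[38] = 7,  a[39] = 32,  a[40] = 5,  a[41] = 29,  a[42] = 36,  a[43] = 29,  a[44] = 3,  a[45] = 10,  a[46] = 35,  a[47] = 26,  a[48] = 39.
Since (a[47], a[48]) = (a[1], a[2]) = (26, 39) (two consecutive terms determine the rest), the sequence is periodic with period 46.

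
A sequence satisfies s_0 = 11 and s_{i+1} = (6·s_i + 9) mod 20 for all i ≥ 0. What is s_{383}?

3

We have s_0 = 11, s_1 = 15, s_2 = 19, s_3 = 3, s_4 = 7, s_5 = 11.
The sequence repeats with period 5.
So s_{383} = s_{0 + ((383-0) mod 5)} = s_3 = 3.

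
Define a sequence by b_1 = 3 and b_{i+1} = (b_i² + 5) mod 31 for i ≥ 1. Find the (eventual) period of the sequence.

3

We have b_1 = 3; b_2 = 14; b_3 = 15; b_4 = 13; b_5 = 19; b_6 = 25; b_7 = 10; b_8 = 12; b_9 = 25.
Since b_9 = b_6 = 25, the sequence is eventually periodic: after a pre-period of length 5 it cycles with period 3.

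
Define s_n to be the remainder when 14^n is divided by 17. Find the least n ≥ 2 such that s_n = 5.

13

Computing terms: s_1 = 14; s_2 = 9; s_3 = 7; s_4 = 13; s_5 = 12; s_6 = 15; s_7 = 6; s_8 = 16; s_9 = 3; s_{10} = 8; s_{11} = 10; s_{12} = 4; s_{13} = 5; s_{14} = 2; s_{15} = 11; s_{16} = 1; s_{17} = 14.
The sequence repeats with period 16.
The value 5 first appears (with n ≥ 2) at s_{13}.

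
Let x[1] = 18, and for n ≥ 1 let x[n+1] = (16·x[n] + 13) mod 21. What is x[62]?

Computing terms: x[1] = 18, x[2] = 7, x[3] = 20, x[4] = 18.
The sequence repeats with period 3.
So x[62] = x[1 + ((62-1) mod 3)] = x[2] = 7.

7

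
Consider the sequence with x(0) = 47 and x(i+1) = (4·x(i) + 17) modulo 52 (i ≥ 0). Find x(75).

37

x(0) = 47,  x(1) = 49,  x(2) = 5,  x(3) = 37,  x(4) = 9,  x(5) = 1,  x(6) = 21,  x(7) = 49.
Since x(7) = x(1) = 49, the sequence is eventually periodic: after a pre-period of length 1 it cycles with period 6.
For i ≥ 1, x(i) depends only on (i - 1) mod 6. (75 - 1) mod 6 = 2, so x(75) = x(3) = 37.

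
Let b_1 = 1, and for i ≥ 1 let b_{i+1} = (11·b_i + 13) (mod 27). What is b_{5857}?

Computing terms: b_1 = 1,  b_2 = 24,  b_3 = 7,  b_4 = 9,  b_5 = 4,  b_6 = 3,  b_7 = 19,  b_8 = 6,  b_9 = 25,  b_{10} = 18,  b_{11} = 22,  b_{12} = 12,  b_{13} = 10,  b_{14} = 15,  b_{15} = 16,  b_{16} = 0,  b_{17} = 13,  b_{18} = 21,  b_{19} = 1.
Since b_{19} = b_1 = 1, the sequence is periodic with period 18.
So b_{5857} = b_{1 + ((5857-1) mod 18)} = b_7 = 19.

19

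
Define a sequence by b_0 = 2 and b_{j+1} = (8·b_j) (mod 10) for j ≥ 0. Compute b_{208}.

b_0 = 2,  b_1 = 6,  b_2 = 8,  b_3 = 4,  b_4 = 2.
The sequence repeats with period 4.
(208 - 0) mod 4 = 0, so b_{208} = b_0 = 2.

2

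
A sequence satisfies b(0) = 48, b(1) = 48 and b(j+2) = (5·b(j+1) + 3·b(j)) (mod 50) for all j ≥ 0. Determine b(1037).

2

Computing terms: b(0) = 48, b(1) = 48, b(2) = 34, b(3) = 14, b(4) = 22, b(5) = 2, b(6) = 26, b(7) = 36, b(8) = 8, b(9) = 48, b(10) = 14, b(11) = 14, b(12) = 12, b(13) = 2, b(14) = 46, b(15) = 36, b(16) = 18, b(17) = 48, b(18) = 44, b(19) = 14, b(20) = 2, b(21) = 2, b(22) = 16, b(23) = 36, b(24) = 28, b(25) = 48, b(26) = 24, b(27) = 14, b(28) = 42, b(29) = 2, b(30) = 36, b(31) = 36, b(32) = 38, b(33) = 48, b(34) = 4, b(35) = 14, b(36) = 32, b(37) = 2, b(38) = 6, b(39) = 36, b(40) = 48, b(41) = 48.
Since (b(40), b(41)) = (b(0), b(1)) = (48, 48) (two consecutive terms determine the rest), the sequence is periodic with period 40.
(1037 - 0) mod 40 = 37, so b(1037) = b(37) = 2.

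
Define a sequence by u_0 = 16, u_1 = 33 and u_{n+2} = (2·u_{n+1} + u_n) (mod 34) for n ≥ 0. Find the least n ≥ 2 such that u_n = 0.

u_0 = 16; u_1 = 33; u_2 = 14; u_3 = 27; u_4 = 0; u_5 = 27; u_6 = 20; u_7 = 33; u_8 = 18; u_9 = 1; u_{10} = 20; u_{11} = 7; u_{12} = 0; u_{13} = 7; u_{14} = 14; u_{15} = 1; u_{16} = 16; u_{17} = 33.
The sequence repeats with period 16.
The value 0 first appears (with n ≥ 2) at u_4.

4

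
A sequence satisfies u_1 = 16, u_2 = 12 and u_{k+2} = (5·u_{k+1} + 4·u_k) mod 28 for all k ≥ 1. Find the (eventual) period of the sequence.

48

u_1 = 16, u_2 = 12, u_3 = 12, u_4 = 24, u_5 = 0, u_6 = 12, u_7 = 4, u_8 = 12, u_9 = 20, u_{10} = 8, u_{11} = 8, u_{12} = 16, u_{13} = 0, u_{14} = 8, u_{15} = 12, u_{16} = 8, u_{17} = 4, u_{18} = 24, u_{19} = 24, u_{20} = 20, u_{21} = 0, u_{22} = 24, u_{23} = 8, u_{24} = 24, u_{25} = 12, u_{26} = 16, u_{27} = 16, u_{28} = 4, u_{29} = 0, u_{30} = 16, u_{31} = 24, u_{32} = 16, u_{33} = 8, u_{34} = 20, u_{35} = 20, u_{36} = 12, u_{37} = 0, u_{38} = 20, u_{39} = 16, u_{40} = 20, u_{41} = 24, u_{42} = 4, u_{43} = 4, u_{44} = 8, u_{45} = 0, u_{46} = 4, u_{47} = 20, u_{48} = 4, u_{49} = 16, u_{50} = 12.
The sequence repeats with period 48.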